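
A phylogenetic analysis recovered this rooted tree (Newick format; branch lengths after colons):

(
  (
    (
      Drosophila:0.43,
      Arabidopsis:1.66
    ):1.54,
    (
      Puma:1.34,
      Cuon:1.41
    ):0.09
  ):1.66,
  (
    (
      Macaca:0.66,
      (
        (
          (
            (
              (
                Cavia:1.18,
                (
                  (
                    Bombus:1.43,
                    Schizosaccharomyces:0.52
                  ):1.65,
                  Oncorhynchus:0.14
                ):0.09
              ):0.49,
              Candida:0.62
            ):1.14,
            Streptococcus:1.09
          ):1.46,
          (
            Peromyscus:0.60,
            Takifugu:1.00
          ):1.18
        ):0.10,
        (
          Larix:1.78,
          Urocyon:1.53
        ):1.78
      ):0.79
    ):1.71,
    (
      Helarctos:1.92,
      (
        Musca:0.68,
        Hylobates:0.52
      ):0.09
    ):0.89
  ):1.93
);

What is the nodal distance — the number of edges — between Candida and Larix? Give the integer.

The MRCA of Candida and Larix is the node subtending (((((Cavia,((Bombus,Schizosaccharomyces),Oncorhynchus)),Candida),Streptococcus),(Peromyscus,Takifugu)),(Larix,Urocyon)).
From Candida up to that node: 4 branches. From Larix up to the same node: 2 branches. Total: 4 + 2 = 6.

6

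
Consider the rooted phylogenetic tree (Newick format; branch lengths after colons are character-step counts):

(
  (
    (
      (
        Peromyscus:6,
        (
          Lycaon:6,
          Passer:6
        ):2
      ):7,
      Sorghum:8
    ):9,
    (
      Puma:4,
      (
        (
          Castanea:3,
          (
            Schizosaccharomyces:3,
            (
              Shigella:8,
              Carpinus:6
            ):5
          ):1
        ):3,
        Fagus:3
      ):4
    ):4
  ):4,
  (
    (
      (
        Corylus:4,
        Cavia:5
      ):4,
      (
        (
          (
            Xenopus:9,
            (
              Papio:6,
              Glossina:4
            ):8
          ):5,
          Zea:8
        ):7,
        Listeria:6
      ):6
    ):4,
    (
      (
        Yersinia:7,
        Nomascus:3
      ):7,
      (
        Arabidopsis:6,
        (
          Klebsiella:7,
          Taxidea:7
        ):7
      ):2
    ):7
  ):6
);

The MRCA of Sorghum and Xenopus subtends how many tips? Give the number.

The MRCA of Sorghum and Xenopus is the root, so the clade is the entire tree.
That clade contains 22 terminal taxa: Arabidopsis, Carpinus, Castanea, Cavia, Corylus, Fagus, Glossina, Klebsiella, Listeria, Lycaon, Nomascus, Papio, Passer, Peromyscus, Puma, Schizosaccharomyces, Shigella, Sorghum, Taxidea, Xenopus, Yersinia, Zea.

22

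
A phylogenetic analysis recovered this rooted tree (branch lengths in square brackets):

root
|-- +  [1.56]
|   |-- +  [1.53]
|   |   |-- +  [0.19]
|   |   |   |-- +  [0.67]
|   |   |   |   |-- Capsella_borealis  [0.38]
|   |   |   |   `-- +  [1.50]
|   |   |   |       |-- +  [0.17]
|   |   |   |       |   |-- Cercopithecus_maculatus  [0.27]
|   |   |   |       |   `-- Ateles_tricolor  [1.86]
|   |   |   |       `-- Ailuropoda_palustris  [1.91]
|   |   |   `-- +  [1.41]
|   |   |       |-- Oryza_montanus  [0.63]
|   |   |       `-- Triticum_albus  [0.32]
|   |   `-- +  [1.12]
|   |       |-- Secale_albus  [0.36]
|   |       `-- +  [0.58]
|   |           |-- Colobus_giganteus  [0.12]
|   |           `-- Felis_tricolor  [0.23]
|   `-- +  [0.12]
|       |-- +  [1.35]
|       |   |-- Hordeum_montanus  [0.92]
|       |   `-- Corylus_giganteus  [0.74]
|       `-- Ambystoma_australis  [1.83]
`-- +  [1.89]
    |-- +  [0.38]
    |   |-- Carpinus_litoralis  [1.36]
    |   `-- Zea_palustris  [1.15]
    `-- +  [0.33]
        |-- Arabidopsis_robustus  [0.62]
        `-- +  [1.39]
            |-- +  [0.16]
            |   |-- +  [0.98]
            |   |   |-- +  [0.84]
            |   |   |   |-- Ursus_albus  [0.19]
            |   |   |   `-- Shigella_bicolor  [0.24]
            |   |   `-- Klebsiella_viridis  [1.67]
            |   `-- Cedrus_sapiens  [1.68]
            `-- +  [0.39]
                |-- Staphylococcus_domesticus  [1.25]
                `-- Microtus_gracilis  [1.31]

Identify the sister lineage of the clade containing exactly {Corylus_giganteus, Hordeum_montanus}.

Ambystoma_australis

The clade containing exactly {Corylus_giganteus, Hordeum_montanus} attaches to the tree at the node subtending ((Hordeum_montanus,Corylus_giganteus),Ambystoma_australis).
The other lineage descending from that same node — the sister group — is the single tip Ambystoma_australis.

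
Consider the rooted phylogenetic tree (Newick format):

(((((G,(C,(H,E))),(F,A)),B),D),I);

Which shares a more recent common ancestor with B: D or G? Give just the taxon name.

G

The MRCA of B and G subtends (((G,(C,(H,E))),(F,A)),B) (7 taxa).
The MRCA of B and D subtends ((((G,(C,(H,E))),(F,A)),B),D) (8 taxa).
The first is nested inside the second, so B shares a more recent common ancestor with G.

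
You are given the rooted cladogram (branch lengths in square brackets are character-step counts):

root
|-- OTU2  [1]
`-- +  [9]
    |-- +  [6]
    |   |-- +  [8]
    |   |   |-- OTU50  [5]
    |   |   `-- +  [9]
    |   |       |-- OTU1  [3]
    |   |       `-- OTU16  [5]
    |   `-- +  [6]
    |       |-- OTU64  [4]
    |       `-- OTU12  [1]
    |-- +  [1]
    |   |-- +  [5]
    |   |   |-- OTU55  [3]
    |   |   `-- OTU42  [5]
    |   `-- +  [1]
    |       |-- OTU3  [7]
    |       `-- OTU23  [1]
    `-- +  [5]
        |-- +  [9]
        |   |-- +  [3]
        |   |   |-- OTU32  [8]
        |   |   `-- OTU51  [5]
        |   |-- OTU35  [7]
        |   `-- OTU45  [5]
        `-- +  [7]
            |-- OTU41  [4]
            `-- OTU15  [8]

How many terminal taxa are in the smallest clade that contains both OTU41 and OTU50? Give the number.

15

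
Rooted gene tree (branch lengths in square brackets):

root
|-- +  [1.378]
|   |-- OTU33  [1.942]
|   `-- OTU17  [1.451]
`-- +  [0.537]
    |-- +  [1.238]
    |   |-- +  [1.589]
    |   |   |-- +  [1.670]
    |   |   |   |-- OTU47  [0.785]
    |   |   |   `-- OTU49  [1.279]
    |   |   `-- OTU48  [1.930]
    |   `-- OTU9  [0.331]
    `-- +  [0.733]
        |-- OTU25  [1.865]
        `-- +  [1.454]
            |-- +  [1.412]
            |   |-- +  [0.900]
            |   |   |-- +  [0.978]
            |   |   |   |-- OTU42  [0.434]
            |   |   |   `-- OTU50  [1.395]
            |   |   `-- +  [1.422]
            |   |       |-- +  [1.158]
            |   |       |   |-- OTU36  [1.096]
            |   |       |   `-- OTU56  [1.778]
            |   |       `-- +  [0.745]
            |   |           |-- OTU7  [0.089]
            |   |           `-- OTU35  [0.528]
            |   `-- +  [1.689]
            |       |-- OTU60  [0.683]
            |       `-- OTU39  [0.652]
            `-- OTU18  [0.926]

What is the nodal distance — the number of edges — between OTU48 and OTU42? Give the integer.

The MRCA of OTU48 and OTU42 is the node subtending ((((OTU47,OTU49),OTU48),OTU9),(OTU25,((((OTU42,OTU50),((OTU36,OTU56),(OTU7,OTU35))),(OTU60,OTU39)),OTU18))).
From OTU48 up to that node: 3 branches. From OTU42 up to the same node: 6 branches. Total: 3 + 6 = 9.

9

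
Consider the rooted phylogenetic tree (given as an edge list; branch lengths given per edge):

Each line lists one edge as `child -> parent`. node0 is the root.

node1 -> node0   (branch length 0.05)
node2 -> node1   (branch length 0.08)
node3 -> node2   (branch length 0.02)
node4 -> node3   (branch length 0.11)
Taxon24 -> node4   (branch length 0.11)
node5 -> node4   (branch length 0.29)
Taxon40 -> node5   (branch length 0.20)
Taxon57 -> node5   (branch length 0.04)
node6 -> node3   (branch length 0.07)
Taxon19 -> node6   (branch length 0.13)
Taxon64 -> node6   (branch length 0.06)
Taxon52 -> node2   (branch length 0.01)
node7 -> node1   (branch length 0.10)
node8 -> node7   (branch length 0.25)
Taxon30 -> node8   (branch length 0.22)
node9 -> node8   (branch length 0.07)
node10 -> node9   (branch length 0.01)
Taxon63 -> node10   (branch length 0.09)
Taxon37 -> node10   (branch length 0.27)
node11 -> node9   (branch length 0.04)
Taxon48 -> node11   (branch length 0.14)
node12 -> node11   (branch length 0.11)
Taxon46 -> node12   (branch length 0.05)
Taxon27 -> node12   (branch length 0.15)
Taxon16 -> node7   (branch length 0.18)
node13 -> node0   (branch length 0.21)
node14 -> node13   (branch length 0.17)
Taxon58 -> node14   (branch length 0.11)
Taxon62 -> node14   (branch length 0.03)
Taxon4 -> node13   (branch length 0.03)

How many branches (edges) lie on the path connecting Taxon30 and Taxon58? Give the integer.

7

The MRCA of Taxon30 and Taxon58 is the root of the tree.
From Taxon30 up to that node: 4 branches. From Taxon58 up to the same node: 3 branches. Total: 4 + 3 = 7.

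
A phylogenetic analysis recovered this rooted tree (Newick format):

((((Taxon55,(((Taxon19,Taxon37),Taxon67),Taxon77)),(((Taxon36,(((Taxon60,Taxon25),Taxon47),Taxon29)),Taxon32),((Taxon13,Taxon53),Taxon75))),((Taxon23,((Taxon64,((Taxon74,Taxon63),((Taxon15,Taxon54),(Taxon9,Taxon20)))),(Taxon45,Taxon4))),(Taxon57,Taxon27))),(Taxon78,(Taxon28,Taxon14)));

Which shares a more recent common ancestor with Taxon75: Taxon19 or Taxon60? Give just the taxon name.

Taxon60

The MRCA of Taxon75 and Taxon60 subtends (((Taxon36,(((Taxon60,Taxon25),Taxon47),Taxon29)),Taxon32),((Taxon13,Taxon53),Taxon75)) (9 taxa).
The MRCA of Taxon75 and Taxon19 subtends ((Taxon55,(((Taxon19,Taxon37),Taxon67),Taxon77)),(((Taxon36,(((Taxon60,Taxon25),Taxon47),Taxon29)),Taxon32),((Taxon13,Taxon53),Taxon75))) (14 taxa).
The first is nested inside the second, so Taxon75 shares a more recent common ancestor with Taxon60.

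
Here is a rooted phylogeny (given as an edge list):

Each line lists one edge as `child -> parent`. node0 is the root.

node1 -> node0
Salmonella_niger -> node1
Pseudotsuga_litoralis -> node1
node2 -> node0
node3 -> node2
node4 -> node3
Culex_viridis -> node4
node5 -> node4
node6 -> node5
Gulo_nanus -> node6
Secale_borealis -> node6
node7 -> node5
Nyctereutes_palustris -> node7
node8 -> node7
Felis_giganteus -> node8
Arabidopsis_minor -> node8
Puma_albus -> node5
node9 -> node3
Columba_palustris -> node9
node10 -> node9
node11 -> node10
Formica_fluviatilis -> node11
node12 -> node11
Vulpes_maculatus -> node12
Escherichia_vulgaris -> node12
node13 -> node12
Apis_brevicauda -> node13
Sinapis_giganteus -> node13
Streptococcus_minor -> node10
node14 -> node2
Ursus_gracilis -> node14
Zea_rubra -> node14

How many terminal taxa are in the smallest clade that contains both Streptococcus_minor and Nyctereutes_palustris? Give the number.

14

The MRCA of Streptococcus_minor and Nyctereutes_palustris is the node subtending ((Culex_viridis,((Gulo_nanus,Secale_borealis),(Nyctereutes_palustris,(Felis_giganteus,Arabidopsis_minor)),Puma_albus)),(Columba_palustris,((Formica_fluviatilis,(Vulpes_maculatus,Escherichia_vulgaris,(Apis_brevicauda,Sinapis_giganteus))),Streptococcus_minor))).
That clade contains 14 terminal taxa: Apis_brevicauda, Arabidopsis_minor, Columba_palustris, Culex_viridis, Escherichia_vulgaris, Felis_giganteus, Formica_fluviatilis, Gulo_nanus, Nyctereutes_palustris, Puma_albus, Secale_borealis, Sinapis_giganteus, Streptococcus_minor, Vulpes_maculatus.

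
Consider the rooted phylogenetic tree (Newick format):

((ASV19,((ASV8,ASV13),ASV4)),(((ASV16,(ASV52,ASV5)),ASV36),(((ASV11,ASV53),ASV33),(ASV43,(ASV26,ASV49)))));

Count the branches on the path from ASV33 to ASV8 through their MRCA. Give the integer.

The MRCA of ASV33 and ASV8 is the root of the tree.
From ASV33 up to that node: 4 branches. From ASV8 up to the same node: 4 branches. Total: 4 + 4 = 8.

8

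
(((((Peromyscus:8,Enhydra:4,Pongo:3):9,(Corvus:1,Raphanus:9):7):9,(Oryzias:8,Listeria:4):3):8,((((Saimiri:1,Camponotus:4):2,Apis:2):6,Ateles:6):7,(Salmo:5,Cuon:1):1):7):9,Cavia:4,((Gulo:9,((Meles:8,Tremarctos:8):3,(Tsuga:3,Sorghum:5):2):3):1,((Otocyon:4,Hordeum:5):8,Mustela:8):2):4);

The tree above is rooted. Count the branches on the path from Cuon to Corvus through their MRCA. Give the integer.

7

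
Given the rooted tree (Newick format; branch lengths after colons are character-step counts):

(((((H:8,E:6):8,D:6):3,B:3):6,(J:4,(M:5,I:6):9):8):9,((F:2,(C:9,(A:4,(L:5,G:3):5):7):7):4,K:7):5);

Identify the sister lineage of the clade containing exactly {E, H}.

The clade containing exactly {E, H} attaches to the tree at the node subtending ((H,E),D).
The other lineage descending from that same node — the sister group — is the single tip D.

D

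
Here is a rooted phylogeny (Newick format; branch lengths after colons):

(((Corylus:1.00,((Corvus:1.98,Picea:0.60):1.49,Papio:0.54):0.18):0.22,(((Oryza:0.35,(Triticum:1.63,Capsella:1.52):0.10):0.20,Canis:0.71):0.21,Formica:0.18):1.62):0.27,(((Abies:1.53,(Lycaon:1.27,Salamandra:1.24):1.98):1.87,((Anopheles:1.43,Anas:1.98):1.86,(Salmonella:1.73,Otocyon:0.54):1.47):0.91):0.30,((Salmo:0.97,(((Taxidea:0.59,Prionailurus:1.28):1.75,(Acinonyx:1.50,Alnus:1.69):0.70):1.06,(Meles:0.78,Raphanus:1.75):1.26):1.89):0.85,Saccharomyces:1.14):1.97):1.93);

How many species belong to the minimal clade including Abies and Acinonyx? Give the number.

The MRCA of Abies and Acinonyx is the node subtending (((Abies,(Lycaon,Salamandra)),((Anopheles,Anas),(Salmonella,Otocyon))),((Salmo,(((Taxidea,Prionailurus),(Acinonyx,Alnus)),(Meles,Raphanus))),Saccharomyces)).
That clade contains 15 terminal taxa: Abies, Acinonyx, Alnus, Anas, Anopheles, Lycaon, Meles, Otocyon, Prionailurus, Raphanus, Saccharomyces, Salamandra, Salmo, Salmonella, Taxidea.

15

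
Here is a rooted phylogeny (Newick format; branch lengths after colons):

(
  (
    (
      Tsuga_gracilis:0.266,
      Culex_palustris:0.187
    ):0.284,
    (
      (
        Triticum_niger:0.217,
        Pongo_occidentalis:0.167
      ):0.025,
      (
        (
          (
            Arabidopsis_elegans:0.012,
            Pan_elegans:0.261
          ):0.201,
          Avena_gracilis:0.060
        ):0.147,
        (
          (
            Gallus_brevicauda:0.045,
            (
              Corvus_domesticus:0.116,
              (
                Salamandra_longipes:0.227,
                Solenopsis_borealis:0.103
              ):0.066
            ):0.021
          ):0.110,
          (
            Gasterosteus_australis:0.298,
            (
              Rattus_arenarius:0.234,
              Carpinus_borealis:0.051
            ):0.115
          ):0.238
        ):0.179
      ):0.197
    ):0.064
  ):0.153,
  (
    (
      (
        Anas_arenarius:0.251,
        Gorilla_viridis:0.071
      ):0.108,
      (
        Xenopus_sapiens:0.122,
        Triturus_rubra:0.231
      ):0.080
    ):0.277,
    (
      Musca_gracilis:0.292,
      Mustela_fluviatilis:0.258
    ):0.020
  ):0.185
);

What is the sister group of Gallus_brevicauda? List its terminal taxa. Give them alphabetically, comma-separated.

Gallus_brevicauda attaches to the tree at the node subtending (Gallus_brevicauda,(Corvus_domesticus,(Salamandra_longipes,Solenopsis_borealis))).
The other lineage descending from that same node — the sister group — is (Corvus_domesticus,(Salamandra_longipes,Solenopsis_borealis)); its 3 tips in alphabetical order are the answer.

Corvus_domesticus, Salamandra_longipes, Solenopsis_borealis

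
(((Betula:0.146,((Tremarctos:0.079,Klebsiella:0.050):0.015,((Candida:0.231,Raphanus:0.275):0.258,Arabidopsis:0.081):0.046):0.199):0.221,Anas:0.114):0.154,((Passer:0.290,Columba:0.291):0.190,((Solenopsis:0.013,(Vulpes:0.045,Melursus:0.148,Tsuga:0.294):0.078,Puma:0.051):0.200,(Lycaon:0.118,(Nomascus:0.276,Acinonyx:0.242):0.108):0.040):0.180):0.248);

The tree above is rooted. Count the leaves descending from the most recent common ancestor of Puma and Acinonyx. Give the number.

8

The MRCA of Puma and Acinonyx is the node subtending ((Solenopsis,(Vulpes,Melursus,Tsuga),Puma),(Lycaon,(Nomascus,Acinonyx))).
That clade contains 8 terminal taxa: Acinonyx, Lycaon, Melursus, Nomascus, Puma, Solenopsis, Tsuga, Vulpes.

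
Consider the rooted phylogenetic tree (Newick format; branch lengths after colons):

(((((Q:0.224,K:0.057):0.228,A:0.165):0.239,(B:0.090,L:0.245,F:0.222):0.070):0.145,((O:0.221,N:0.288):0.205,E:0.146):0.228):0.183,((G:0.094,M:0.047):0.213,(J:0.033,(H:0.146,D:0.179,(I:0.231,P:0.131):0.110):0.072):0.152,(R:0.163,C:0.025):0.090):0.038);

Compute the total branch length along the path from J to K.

1.075

The path runs J → … → MRCA → … → K; the MRCA is the root of the tree.
Branch lengths along that path: 0.033 + 0.152 + 0.038 + 0.183 + 0.145 + 0.239 + 0.228 + 0.057 = 1.075.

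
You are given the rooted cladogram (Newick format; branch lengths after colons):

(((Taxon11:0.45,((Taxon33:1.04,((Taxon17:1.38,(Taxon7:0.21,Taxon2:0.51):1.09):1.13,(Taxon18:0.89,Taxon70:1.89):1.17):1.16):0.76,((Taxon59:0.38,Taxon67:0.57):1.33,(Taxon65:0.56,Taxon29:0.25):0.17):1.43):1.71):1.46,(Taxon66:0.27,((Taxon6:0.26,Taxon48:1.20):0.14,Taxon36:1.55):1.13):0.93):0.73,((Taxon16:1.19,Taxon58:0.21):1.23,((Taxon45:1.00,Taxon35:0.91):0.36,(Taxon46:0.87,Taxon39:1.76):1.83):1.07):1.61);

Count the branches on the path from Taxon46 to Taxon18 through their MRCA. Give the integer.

The MRCA of Taxon46 and Taxon18 is the root of the tree.
From Taxon46 up to that node: 4 branches. From Taxon18 up to the same node: 7 branches. Total: 4 + 7 = 11.

11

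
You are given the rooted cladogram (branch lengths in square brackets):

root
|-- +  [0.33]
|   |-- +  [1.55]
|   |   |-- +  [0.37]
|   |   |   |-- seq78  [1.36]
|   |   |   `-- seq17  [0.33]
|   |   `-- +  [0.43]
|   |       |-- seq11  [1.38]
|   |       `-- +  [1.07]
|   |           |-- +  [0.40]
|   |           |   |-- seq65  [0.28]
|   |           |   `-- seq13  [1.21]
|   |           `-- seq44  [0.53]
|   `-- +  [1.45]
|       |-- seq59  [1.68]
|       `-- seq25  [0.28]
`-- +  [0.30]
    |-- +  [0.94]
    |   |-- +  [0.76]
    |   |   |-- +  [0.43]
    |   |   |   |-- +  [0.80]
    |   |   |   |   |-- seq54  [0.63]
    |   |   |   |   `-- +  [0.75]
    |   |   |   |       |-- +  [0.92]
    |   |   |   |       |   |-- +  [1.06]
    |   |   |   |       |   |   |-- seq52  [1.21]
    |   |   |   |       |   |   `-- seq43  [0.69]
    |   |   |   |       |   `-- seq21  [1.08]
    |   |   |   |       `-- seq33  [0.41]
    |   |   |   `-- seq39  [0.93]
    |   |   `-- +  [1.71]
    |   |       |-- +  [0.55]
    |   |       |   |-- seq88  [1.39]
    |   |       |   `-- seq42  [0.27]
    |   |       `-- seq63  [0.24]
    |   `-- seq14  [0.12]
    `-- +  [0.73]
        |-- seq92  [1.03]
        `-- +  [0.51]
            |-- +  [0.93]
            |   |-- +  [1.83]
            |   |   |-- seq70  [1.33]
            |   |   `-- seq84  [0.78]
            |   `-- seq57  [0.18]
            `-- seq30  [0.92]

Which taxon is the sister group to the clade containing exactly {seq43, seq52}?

seq21

The clade containing exactly {seq43, seq52} attaches to the tree at the node subtending ((seq52,seq43),seq21).
The other lineage descending from that same node — the sister group — is the single tip seq21.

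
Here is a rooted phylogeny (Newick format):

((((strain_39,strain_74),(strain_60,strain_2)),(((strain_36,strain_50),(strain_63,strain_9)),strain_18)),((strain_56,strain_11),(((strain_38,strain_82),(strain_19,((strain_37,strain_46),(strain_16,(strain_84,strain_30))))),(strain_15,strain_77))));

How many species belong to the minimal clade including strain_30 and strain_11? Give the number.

12

The MRCA of strain_30 and strain_11 is the node subtending ((strain_56,strain_11),(((strain_38,strain_82),(strain_19,((strain_37,strain_46),(strain_16,(strain_84,strain_30))))),(strain_15,strain_77))).
That clade contains 12 terminal taxa: strain_11, strain_15, strain_16, strain_19, strain_30, strain_37, strain_38, strain_46, strain_56, strain_77, strain_82, strain_84.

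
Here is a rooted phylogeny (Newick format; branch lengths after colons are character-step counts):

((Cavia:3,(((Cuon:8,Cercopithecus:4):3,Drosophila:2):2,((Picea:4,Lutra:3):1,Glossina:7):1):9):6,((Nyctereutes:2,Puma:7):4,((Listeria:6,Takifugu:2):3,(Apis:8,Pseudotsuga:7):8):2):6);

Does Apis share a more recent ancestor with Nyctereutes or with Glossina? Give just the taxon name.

The MRCA of Apis and Nyctereutes subtends ((Nyctereutes,Puma),((Listeria,Takifugu),(Apis,Pseudotsuga))) (6 taxa).
The MRCA of Apis and Glossina is the root, subtending the entire tree (13 taxa).
The first is nested inside the second, so Apis shares a more recent common ancestor with Nyctereutes.

Nyctereutes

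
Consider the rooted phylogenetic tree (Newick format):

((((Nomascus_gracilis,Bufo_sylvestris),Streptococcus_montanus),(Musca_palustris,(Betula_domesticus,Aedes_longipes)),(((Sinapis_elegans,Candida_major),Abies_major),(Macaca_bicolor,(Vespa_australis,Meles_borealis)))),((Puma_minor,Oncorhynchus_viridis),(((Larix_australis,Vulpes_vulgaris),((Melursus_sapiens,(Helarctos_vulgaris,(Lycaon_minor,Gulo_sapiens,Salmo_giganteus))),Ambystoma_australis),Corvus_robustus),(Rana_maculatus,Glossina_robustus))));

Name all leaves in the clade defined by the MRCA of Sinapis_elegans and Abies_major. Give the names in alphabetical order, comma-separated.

Tracing Sinapis_elegans: it sits inside (Sinapis_elegans,Candida_major).
Tracing Abies_major: it sits inside ((Sinapis_elegans,Candida_major),Abies_major).
The smallest clade enclosing both is ((Sinapis_elegans,Candida_major),Abies_major); the answer is its 3 terminal taxa in alphabetical order.

Abies_major, Candida_major, Sinapis_elegans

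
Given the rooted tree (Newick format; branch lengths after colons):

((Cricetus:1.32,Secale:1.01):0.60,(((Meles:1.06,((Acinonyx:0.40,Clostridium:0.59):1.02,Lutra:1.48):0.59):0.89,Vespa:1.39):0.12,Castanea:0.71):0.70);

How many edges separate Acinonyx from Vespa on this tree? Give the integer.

5

The MRCA of Acinonyx and Vespa is the node subtending ((Meles,((Acinonyx,Clostridium),Lutra)),Vespa).
From Acinonyx up to that node: 4 branches. From Vespa up to the same node: 1 branch. Total: 4 + 1 = 5.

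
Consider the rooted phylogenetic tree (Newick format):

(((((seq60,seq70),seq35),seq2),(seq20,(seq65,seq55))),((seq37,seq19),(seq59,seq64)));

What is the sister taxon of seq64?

seq64 attaches to the tree at the node subtending (seq59,seq64).
The other lineage descending from that same node — the sister group — is the single tip seq59.

seq59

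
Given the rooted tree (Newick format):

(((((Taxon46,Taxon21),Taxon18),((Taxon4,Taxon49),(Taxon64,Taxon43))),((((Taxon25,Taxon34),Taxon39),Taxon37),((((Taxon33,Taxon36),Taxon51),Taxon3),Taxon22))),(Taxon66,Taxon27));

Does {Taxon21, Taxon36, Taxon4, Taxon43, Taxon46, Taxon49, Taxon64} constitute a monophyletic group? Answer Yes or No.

No

The MRCA of the listed taxa subtends ((((Taxon46,Taxon21),Taxon18),((Taxon4,Taxon49),(Taxon64,Taxon43))),((((Taxon25,Taxon34),Taxon39),Taxon37),((((Taxon33,Taxon36),Taxon51),Taxon3),Taxon22))).
That clade also contains Taxon18, Taxon22, Taxon25, Taxon3, Taxon33, Taxon34, Taxon37, Taxon39, Taxon51, which are not in the proposed group, so the group is not monophyletic.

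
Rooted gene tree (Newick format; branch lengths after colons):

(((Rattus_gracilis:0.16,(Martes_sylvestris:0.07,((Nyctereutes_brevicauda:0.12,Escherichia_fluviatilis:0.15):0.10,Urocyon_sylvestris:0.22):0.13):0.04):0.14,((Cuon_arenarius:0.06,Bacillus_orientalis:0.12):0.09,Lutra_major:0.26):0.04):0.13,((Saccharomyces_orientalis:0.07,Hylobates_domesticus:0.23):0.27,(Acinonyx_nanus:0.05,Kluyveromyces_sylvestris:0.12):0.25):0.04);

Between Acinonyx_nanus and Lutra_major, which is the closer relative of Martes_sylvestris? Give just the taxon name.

Lutra_major

The MRCA of Martes_sylvestris and Lutra_major subtends ((Rattus_gracilis,(Martes_sylvestris,((Nyctereutes_brevicauda,Escherichia_fluviatilis),Urocyon_sylvestris))),((Cuon_arenarius,Bacillus_orientalis),Lutra_major)) (8 taxa).
The MRCA of Martes_sylvestris and Acinonyx_nanus is the root, subtending the entire tree (12 taxa).
The first is nested inside the second, so Martes_sylvestris shares a more recent common ancestor with Lutra_major.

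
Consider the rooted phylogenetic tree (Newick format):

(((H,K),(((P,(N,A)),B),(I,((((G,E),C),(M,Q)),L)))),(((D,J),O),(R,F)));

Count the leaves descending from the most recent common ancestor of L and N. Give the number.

11

The MRCA of L and N is the node subtending (((P,(N,A)),B),(I,((((G,E),C),(M,Q)),L))).
That clade contains 11 terminal taxa: A, B, C, E, G, I, L, M, N, P, Q.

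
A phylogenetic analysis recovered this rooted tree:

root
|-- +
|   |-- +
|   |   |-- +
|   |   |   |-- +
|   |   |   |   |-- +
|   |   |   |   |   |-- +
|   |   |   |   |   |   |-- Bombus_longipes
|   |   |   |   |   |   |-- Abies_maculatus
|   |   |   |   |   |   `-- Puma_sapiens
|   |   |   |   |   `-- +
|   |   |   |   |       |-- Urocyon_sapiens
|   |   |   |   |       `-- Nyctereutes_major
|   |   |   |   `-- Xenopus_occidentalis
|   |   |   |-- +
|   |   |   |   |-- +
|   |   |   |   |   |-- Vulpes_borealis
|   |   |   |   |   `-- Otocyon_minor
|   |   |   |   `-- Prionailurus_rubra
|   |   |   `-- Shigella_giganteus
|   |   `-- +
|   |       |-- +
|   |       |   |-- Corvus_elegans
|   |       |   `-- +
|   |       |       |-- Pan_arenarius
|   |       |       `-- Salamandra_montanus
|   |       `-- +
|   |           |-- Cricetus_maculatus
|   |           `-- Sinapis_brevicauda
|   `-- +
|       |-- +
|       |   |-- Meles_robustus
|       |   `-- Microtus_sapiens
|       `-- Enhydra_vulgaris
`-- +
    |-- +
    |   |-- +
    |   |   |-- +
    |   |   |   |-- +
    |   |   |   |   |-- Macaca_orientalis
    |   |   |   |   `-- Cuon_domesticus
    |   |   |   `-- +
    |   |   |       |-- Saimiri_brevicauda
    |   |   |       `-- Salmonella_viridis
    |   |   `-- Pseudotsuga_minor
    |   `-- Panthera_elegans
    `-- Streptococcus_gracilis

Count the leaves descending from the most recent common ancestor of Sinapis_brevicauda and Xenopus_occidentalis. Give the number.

15

The MRCA of Sinapis_brevicauda and Xenopus_occidentalis is the node subtending (((((Bombus_longipes,Abies_maculatus,Puma_sapiens),(Urocyon_sapiens,Nyctereutes_major)),Xenopus_occidentalis),((Vulpes_borealis,Otocyon_minor),Prionailurus_rubra),Shigella_giganteus),((Corvus_elegans,(Pan_arenarius,Salamandra_montanus)),(Cricetus_maculatus,Sinapis_brevicauda))).
That clade contains 15 terminal taxa: Abies_maculatus, Bombus_longipes, Corvus_elegans, Cricetus_maculatus, Nyctereutes_major, Otocyon_minor, Pan_arenarius, Prionailurus_rubra, Puma_sapiens, Salamandra_montanus, Shigella_giganteus, Sinapis_brevicauda, Urocyon_sapiens, Vulpes_borealis, Xenopus_occidentalis.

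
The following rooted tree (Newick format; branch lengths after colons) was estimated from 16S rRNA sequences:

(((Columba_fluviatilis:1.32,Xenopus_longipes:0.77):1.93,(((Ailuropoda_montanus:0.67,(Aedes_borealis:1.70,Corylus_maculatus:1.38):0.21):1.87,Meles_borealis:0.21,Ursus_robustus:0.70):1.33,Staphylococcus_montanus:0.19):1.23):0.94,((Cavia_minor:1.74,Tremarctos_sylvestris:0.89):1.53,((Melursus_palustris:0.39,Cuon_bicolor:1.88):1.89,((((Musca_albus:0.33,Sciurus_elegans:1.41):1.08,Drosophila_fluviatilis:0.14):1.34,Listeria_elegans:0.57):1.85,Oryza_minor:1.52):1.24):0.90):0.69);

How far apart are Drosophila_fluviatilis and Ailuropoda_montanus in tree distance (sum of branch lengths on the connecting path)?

12.20

The path runs Drosophila_fluviatilis → … → MRCA → … → Ailuropoda_montanus; the MRCA is the root of the tree.
Branch lengths along that path: 0.14 + 1.34 + 1.85 + 1.24 + 0.90 + 0.69 + 0.94 + 1.23 + 1.33 + 1.87 + 0.67 = 12.20.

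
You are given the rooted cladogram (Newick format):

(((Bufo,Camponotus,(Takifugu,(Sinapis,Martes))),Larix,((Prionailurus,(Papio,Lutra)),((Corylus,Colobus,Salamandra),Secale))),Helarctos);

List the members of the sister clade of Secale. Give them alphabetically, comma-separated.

Colobus, Corylus, Salamandra

Secale attaches to the tree at the node subtending ((Corylus,Colobus,Salamandra),Secale).
The other lineage descending from that same node — the sister group — is (Corylus,Colobus,Salamandra); its 3 tips in alphabetical order are the answer.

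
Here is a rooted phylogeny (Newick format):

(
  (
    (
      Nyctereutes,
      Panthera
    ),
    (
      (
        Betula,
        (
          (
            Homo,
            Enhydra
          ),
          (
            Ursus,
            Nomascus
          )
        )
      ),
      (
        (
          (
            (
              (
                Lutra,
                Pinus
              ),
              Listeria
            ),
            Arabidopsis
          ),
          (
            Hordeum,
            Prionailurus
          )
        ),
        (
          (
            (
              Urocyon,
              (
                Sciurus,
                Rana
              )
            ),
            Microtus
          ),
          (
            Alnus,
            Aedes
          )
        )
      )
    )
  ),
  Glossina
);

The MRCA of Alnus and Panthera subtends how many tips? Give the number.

The MRCA of Alnus and Panthera is the node subtending ((Nyctereutes,Panthera),((Betula,((Homo,Enhydra),(Ursus,Nomascus))),(((((Lutra,Pinus),Listeria),Arabidopsis),(Hordeum,Prionailurus)),(((Urocyon,(Sciurus,Rana)),Microtus),(Alnus,Aedes))))).
That clade contains 19 terminal taxa: Aedes, Alnus, Arabidopsis, Betula, Enhydra, Homo, Hordeum, Listeria, Lutra, Microtus, Nomascus, Nyctereutes, Panthera, Pinus, Prionailurus, Rana, Sciurus, Urocyon, Ursus.

19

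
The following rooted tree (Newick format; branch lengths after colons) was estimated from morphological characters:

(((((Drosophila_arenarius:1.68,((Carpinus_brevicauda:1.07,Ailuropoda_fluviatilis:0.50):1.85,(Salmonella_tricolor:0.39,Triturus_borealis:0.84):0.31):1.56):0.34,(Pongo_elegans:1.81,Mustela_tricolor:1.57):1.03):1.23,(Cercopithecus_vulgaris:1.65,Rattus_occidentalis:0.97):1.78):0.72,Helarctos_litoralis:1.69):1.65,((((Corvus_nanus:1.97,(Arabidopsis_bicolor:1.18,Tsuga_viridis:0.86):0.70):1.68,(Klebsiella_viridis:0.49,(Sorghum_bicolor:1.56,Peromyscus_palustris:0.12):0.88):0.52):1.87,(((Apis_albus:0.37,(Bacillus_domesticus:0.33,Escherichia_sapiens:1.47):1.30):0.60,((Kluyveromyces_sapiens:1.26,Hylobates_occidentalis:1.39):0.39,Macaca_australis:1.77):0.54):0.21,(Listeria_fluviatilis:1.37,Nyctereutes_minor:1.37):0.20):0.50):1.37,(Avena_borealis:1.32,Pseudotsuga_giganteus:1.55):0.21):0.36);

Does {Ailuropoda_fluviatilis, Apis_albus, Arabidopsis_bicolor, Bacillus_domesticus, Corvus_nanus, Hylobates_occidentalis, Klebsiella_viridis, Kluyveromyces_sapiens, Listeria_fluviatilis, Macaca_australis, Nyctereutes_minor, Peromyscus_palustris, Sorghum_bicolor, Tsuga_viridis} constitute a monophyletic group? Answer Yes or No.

No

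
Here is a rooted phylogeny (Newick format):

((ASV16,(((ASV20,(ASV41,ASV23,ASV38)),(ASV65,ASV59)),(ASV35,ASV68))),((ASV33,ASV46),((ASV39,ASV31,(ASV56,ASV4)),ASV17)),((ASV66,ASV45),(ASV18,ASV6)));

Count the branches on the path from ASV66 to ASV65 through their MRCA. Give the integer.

8

The MRCA of ASV66 and ASV65 is the root of the tree.
From ASV66 up to that node: 3 branches. From ASV65 up to the same node: 5 branches. Total: 3 + 5 = 8.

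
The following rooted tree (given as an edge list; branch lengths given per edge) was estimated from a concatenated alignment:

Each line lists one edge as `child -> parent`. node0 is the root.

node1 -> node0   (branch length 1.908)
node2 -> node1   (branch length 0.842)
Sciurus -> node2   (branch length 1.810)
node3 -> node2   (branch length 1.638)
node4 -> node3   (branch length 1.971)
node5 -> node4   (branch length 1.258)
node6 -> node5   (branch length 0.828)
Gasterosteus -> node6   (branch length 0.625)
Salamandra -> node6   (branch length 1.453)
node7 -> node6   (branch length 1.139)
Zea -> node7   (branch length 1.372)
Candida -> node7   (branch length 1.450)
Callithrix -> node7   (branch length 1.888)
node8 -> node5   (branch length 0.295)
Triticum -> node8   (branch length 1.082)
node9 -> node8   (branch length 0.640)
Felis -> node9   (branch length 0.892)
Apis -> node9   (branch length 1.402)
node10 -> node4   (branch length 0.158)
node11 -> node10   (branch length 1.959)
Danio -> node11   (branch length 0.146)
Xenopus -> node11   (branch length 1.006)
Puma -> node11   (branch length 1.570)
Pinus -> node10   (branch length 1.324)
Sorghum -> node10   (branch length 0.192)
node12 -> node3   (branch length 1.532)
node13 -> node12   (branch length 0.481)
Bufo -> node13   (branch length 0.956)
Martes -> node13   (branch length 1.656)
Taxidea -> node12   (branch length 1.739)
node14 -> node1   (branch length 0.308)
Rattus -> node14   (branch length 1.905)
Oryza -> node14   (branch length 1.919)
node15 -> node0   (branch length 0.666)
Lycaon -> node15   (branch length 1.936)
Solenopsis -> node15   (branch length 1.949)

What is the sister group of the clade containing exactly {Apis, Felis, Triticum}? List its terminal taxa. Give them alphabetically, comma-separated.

Callithrix, Candida, Gasterosteus, Salamandra, Zea

The clade containing exactly {Apis, Felis, Triticum} attaches to the tree at the node subtending ((Gasterosteus,Salamandra,(Zea,Candida,Callithrix)),(Triticum,(Felis,Apis))).
The other lineage descending from that same node — the sister group — is (Gasterosteus,Salamandra,(Zea,Candida,Callithrix)); its 5 tips in alphabetical order are the answer.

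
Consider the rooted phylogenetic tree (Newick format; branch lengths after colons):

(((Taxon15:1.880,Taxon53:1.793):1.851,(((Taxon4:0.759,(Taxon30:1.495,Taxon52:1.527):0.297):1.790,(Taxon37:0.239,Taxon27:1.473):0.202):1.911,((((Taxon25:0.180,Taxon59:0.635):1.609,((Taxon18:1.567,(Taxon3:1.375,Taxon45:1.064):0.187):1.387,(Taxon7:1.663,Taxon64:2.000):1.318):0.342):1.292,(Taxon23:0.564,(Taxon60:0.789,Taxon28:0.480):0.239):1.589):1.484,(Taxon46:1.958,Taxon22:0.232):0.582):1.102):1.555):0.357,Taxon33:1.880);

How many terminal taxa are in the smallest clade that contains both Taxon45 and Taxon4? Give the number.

17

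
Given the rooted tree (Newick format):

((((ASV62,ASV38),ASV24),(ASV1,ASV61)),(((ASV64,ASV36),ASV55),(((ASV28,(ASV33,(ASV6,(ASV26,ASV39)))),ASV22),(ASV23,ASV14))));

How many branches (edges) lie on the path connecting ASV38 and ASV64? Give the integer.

The MRCA of ASV38 and ASV64 is the root of the tree.
From ASV38 up to that node: 4 branches. From ASV64 up to the same node: 4 branches. Total: 4 + 4 = 8.

8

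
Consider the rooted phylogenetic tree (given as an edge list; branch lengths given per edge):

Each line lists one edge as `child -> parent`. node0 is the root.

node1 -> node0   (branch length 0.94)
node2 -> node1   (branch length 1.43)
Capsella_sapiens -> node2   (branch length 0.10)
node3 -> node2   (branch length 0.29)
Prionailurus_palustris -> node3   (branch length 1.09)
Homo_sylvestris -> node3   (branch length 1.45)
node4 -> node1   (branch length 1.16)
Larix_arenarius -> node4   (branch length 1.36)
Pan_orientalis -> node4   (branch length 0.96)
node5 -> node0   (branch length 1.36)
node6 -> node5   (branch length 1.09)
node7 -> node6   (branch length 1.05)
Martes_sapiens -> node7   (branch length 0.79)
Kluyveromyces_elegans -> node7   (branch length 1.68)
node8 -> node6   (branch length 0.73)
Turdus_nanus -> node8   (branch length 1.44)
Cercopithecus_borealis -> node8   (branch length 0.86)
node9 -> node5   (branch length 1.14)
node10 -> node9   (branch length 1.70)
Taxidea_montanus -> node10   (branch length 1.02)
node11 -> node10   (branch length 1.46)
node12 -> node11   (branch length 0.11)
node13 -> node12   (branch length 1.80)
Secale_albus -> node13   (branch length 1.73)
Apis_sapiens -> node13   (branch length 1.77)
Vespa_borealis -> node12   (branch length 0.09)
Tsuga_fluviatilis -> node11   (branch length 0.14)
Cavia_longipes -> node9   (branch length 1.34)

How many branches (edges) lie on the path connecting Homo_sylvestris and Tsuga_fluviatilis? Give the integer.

The MRCA of Homo_sylvestris and Tsuga_fluviatilis is the root of the tree.
From Homo_sylvestris up to that node: 4 branches. From Tsuga_fluviatilis up to the same node: 5 branches. Total: 4 + 5 = 9.

9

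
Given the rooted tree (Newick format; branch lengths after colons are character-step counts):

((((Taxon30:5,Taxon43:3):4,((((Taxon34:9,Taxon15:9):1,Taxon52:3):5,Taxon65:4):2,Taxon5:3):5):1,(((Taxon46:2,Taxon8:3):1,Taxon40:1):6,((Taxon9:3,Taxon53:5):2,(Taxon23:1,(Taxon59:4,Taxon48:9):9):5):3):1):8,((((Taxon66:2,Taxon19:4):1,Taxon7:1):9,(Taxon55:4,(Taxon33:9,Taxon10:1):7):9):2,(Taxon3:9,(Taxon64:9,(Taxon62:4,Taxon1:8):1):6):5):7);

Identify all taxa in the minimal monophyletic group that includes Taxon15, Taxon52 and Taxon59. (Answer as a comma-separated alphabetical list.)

Taxon15, Taxon23, Taxon30, Taxon34, Taxon40, Taxon43, Taxon46, Taxon48, Taxon5, Taxon52, Taxon53, Taxon59, Taxon65, Taxon8, Taxon9

Tracing Taxon15: it sits inside (Taxon34,Taxon15).
Tracing Taxon52: it sits inside ((Taxon34,Taxon15),Taxon52).
Tracing Taxon59: it sits inside (Taxon59,Taxon48).
The smallest clade enclosing all 3 is (((Taxon30,Taxon43),((((Taxon34,Taxon15),Taxon52),Taxon65),Taxon5)),(((Taxon46,Taxon8),Taxon40),((Taxon9,Taxon53),(Taxon23,(Taxon59,Taxon48))))); the answer is its 15 terminal taxa in alphabetical order.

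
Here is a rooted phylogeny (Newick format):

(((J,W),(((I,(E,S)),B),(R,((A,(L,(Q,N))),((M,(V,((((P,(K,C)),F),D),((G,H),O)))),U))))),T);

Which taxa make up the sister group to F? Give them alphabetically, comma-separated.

C, K, P

F attaches to the tree at the node subtending ((P,(K,C)),F).
The other lineage descending from that same node — the sister group — is (P,(K,C)); its 3 tips in alphabetical order are the answer.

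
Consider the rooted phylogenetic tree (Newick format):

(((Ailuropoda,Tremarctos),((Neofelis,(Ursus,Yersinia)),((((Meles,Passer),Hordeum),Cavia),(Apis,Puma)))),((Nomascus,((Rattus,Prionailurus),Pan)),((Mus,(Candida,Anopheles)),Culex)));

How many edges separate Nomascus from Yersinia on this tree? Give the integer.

The MRCA of Nomascus and Yersinia is the root of the tree.
From Nomascus up to that node: 3 branches. From Yersinia up to the same node: 5 branches. Total: 3 + 5 = 8.

8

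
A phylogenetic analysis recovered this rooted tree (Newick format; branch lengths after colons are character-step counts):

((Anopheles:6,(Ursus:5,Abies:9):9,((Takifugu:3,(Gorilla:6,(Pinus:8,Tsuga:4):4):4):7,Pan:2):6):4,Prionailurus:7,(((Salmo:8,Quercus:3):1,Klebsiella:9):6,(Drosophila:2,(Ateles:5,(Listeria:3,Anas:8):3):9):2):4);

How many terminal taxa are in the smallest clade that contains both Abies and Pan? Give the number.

8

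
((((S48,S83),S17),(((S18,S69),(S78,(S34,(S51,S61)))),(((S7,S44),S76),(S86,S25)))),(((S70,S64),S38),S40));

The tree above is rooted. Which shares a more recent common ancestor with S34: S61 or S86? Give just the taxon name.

S61

The MRCA of S34 and S61 subtends (S34,(S51,S61)) (3 taxa).
The MRCA of S34 and S86 subtends (((S18,S69),(S78,(S34,(S51,S61)))),(((S7,S44),S76),(S86,S25))) (11 taxa).
The first is nested inside the second, so S34 shares a more recent common ancestor with S61.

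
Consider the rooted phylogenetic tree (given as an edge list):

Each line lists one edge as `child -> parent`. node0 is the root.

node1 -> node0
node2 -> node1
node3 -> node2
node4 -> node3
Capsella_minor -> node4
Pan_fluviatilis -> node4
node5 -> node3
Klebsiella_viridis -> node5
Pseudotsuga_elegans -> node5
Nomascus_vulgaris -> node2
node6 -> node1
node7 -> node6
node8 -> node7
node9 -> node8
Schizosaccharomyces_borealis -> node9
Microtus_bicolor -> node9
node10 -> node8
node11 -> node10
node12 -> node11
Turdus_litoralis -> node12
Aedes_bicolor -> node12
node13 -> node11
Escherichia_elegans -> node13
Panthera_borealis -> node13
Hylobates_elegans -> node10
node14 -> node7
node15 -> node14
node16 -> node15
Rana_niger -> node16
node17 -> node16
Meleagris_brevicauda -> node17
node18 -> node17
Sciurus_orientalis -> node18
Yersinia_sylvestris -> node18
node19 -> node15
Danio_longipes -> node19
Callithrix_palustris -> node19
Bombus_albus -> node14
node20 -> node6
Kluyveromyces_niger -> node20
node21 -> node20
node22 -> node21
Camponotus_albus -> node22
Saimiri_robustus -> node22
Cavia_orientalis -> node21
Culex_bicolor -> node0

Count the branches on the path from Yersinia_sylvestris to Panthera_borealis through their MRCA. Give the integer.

11

The MRCA of Yersinia_sylvestris and Panthera_borealis is the node subtending (((Schizosaccharomyces_borealis,Microtus_bicolor),(((Turdus_litoralis,Aedes_bicolor),(Escherichia_elegans,Panthera_borealis)),Hylobates_elegans)),(((Rana_niger,(Meleagris_brevicauda,(Sciurus_orientalis,Yersinia_sylvestris))),(Danio_longipes,Callithrix_palustris)),Bombus_albus)).
From Yersinia_sylvestris up to that node: 6 branches. From Panthera_borealis up to the same node: 5 branches. Total: 6 + 5 = 11.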